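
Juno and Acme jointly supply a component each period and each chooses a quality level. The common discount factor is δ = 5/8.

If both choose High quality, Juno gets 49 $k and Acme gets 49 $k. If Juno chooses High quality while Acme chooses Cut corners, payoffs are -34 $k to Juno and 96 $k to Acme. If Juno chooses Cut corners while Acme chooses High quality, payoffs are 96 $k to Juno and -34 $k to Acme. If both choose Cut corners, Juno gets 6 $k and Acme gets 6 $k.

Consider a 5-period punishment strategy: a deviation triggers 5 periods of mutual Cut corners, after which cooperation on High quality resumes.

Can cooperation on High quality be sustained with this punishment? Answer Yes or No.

Yes

Comparing payoff streams over the 6 periods until play realigns: cooperate → 49(1+δ+…+δ^5); deviate → 96 + 6(δ+…+δ^5).
Cooperation is sustained iff (49−6)(δ+…+δ^5) ≥ 96−49.
δ+…+δ^5 = 5/8·(1−(5/8)^5)/(1−5/8) = 1.5077, and (96−49)/(49−6) = 1.0930.
1.5077 ≥ 1.0930, so cooperation is sustainable.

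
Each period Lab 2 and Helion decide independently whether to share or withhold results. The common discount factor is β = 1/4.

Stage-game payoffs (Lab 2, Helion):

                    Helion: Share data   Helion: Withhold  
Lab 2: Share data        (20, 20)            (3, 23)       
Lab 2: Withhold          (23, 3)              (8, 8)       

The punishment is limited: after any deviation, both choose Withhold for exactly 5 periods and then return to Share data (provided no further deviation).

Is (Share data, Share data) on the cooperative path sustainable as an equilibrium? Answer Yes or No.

Yes

Comparing payoff streams over the 6 periods until play realigns: cooperate → 20(1+β+…+β^5); deviate → 23 + 8(β+…+β^5).
Cooperation is sustained iff (20−8)(β+…+β^5) ≥ 23−20.
β+…+β^5 = 1/4·(1−(1/4)^5)/(1−1/4) = 0.3330, and (23−20)/(20−8) = 0.2500.
0.3330 ≥ 0.2500, so cooperation is sustainable.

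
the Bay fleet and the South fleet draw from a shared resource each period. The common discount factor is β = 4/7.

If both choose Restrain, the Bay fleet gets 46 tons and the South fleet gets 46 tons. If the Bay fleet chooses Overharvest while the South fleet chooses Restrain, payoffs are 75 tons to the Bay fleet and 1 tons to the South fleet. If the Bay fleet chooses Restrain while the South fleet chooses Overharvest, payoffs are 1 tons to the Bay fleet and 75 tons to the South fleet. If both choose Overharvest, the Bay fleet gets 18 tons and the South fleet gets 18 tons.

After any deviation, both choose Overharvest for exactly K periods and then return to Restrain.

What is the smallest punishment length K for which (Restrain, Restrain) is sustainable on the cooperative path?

No profitable deviation requires (46−18)(β+…+β^K) ≥ 75−46, i.e. β+…+β^K ≥ 29/28 ≈ 1.0357.
With β = 4/7, the partial sums are K=1: 0.5714, K=2: 0.8980, K=3: 1.0845.
K = 3 is the first length at which the sum reaches 1.0357.

3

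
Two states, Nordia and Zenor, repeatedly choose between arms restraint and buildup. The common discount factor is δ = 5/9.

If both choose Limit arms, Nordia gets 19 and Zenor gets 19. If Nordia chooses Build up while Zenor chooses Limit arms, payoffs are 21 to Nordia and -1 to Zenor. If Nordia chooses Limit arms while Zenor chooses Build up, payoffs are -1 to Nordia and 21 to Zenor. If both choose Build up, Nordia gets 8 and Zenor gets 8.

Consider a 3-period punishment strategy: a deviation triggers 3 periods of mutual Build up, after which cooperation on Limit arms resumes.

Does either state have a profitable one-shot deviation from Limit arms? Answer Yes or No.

Comparing payoff streams over the 4 periods until play realigns: cooperate → 19(1+δ+…+δ^3); deviate → 21 + 8(δ+…+δ^3).
Cooperation is sustained iff (19−8)(δ+…+δ^3) ≥ 21−19.
δ+…+δ^3 = 5/9·(1−(5/9)^3)/(1−5/9) = 1.0357, and (21−19)/(19−8) = 0.1818.
1.0357 ≥ 0.1818, so cooperation is sustainable.

No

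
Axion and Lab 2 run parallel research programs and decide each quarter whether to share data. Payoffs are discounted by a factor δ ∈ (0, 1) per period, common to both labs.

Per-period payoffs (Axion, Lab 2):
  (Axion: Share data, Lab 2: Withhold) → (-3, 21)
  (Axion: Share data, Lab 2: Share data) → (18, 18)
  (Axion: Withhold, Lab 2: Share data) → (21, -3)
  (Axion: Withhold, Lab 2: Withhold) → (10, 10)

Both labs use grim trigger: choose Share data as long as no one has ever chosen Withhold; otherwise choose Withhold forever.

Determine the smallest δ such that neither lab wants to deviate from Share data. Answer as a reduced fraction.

3/11

Under grim trigger the critical discount factor is (T−C)/(T−P) with T = 21, C = 18, P = 10.
δ* = (21−18)/(21−10) = 3/11.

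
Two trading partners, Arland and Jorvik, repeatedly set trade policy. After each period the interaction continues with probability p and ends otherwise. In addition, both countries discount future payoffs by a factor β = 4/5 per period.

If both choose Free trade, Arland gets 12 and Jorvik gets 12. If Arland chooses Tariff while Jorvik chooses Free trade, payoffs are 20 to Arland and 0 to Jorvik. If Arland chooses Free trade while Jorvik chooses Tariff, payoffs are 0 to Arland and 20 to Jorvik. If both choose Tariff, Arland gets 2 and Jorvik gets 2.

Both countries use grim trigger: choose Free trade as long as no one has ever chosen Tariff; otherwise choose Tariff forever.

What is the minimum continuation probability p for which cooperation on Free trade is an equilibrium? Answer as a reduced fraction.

5/9

With continuation probability p and discount β, the effective per-period discount factor is βp.
Grim-trigger IC: βp ≥ (20−12)/(20−2) = 4/9.
So p ≥ (4/9)/(4/5) = 5/9.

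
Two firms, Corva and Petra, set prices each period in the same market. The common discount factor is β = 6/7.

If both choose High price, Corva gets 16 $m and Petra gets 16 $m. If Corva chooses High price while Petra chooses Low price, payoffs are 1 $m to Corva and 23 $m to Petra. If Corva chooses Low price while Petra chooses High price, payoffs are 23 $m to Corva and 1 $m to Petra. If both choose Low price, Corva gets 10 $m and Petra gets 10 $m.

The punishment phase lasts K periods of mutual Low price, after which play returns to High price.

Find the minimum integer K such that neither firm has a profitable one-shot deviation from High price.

No profitable deviation requires (16−10)(β+…+β^K) ≥ 23−16, i.e. β+…+β^K ≥ 7/6 ≈ 1.1667.
With β = 6/7, the partial sums are K=1: 0.8571, K=2: 1.5918.
K = 2 is the first length at which the sum reaches 1.1667.

2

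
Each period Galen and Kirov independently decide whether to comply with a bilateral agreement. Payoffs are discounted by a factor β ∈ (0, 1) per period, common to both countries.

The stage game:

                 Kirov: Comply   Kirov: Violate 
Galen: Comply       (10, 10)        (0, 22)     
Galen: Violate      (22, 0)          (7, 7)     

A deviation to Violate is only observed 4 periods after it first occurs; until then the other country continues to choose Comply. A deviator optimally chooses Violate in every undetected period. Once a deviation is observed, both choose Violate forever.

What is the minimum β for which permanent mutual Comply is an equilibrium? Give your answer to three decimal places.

Deviating for the 4 undetected periods gains 22−10 = 12 per period over cooperation, then loses 10−7 = 3 per period forever once punishment starts.
Gain: 12(1 + β + … + β^3); loss: 3·β^4/(1−β).
No profitable deviation ⇔ 12(1−β^4) ≤ 3·β^4, i.e. β^4 ≥ 12/(12+3) = 4/5.
Hence β ≥ (4/5)^(1/4) ≈ 0.946.

0.946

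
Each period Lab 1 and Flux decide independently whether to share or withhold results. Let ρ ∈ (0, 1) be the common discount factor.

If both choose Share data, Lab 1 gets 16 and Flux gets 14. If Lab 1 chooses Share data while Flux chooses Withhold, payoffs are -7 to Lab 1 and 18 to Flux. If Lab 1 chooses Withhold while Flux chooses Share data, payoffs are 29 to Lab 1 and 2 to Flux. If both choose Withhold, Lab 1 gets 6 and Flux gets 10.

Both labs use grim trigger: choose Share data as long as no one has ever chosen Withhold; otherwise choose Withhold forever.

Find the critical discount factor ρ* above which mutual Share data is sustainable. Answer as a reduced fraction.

For Lab 1: deviation gain 29−16 = 13, per-period punishment loss 16−6 = 10. IC gives ρ ≥ 13/23.
For Flux: gain 4, loss 4 per period, so ρ ≥ 4/8 = 1/2.
The tighter constraint is Lab 1's, so cooperation needs ρ ≥ 13/23.

13/23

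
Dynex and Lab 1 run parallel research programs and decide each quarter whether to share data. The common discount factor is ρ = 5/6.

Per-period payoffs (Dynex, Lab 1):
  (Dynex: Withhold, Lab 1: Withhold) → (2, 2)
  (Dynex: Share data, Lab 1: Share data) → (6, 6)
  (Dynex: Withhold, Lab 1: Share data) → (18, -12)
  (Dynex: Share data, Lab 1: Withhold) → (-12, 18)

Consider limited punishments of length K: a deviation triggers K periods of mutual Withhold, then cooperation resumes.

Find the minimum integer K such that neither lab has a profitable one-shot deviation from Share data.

6

IC: ρ(1−ρ^K)/(1−ρ) ≥ (18−6)/(6−2) = 3.
With ρ = 5/6: need 1 − ρ^K ≥ 3·(1−5/6)/(5/6), i.e. ρ^K ≤ 0.4000.
Since (5/6)^5 = 0.4019 and (5/6)^6 = 0.3349, the smallest such K is 6.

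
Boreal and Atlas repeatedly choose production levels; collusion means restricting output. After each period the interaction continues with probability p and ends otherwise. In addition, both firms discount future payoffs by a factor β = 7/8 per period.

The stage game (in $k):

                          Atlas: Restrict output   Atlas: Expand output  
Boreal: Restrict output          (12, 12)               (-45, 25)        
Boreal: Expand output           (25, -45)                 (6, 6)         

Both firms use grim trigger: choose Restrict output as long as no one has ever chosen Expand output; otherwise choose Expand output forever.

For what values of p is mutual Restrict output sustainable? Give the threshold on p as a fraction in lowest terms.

With continuation probability p and discount β, the effective per-period discount factor is βp.
Grim-trigger IC: βp ≥ (25−12)/(25−6) = 13/19.
So p ≥ (13/19)/(7/8) = 104/133.

104/133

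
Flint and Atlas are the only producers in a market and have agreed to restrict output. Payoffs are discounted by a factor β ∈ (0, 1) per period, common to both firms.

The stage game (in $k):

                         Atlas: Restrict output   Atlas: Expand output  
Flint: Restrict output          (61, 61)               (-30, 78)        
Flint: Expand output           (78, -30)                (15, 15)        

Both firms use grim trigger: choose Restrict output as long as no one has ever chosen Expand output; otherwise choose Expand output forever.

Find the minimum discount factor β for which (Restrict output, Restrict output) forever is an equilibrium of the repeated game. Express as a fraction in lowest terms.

17/63

61/(1−β) ≥ 78 + 15β/(1−β)
61 ≥ 78 − 63β
β ≥ 17/63.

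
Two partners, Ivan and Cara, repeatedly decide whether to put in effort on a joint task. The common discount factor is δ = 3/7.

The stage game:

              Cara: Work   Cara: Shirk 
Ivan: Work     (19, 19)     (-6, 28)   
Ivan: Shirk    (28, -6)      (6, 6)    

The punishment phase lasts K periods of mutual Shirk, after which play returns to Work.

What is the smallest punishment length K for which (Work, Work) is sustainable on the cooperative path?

Need Σ_{k=1}^{K} δ^k ≥ (28−19)/(19−6) = 0.6923 at δ = 3/7.
At K = 3 the sum is 0.6910 < 0.6923; at K = 4 it is 0.7247 ≥ 0.6923.
So the minimum punishment length is K = 4.

4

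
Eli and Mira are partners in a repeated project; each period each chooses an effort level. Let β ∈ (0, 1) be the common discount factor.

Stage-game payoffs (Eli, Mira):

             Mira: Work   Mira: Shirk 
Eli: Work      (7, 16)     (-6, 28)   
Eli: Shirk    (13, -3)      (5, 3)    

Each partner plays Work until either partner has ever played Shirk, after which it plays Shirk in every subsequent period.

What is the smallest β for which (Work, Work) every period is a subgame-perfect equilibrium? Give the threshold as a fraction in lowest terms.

For Eli: deviation gain 13−7 = 6, per-period punishment loss 7−5 = 2. IC gives β ≥ 6/8 = 3/4.
For Mira: gain 12, loss 13 per period, so β ≥ 12/25.
The tighter constraint is Eli's, so cooperation needs β ≥ 3/4.

3/4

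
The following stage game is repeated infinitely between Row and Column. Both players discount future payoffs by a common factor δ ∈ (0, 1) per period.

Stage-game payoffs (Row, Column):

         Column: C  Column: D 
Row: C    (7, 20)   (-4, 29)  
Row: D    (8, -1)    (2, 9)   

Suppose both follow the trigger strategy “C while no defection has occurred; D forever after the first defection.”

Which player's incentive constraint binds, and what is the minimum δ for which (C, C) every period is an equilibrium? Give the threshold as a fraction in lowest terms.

For Row: deviation gain 8−7 = 1, per-period punishment loss 7−2 = 5. IC gives δ ≥ 1/6.
For Column: gain 9, loss 11 per period, so δ ≥ 9/20.
The tighter constraint is Column's, so cooperation needs δ ≥ 9/20.

Column; δ ≥ 9/20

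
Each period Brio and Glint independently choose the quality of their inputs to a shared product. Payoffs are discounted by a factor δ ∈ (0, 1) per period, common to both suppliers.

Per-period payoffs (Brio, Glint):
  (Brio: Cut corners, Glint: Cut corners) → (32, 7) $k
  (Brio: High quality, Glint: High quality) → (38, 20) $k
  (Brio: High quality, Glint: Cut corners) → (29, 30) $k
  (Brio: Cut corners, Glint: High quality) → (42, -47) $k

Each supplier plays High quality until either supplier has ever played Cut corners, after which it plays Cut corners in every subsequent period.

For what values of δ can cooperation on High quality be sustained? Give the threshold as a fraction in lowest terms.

10/23

For Brio: deviation gain 42−38 = 4, per-period punishment loss 38−32 = 6. IC gives δ ≥ 4/10 = 2/5.
For Glint: gain 10, loss 13 per period, so δ ≥ 10/23.
The tighter constraint is Glint's, so cooperation needs δ ≥ 10/23.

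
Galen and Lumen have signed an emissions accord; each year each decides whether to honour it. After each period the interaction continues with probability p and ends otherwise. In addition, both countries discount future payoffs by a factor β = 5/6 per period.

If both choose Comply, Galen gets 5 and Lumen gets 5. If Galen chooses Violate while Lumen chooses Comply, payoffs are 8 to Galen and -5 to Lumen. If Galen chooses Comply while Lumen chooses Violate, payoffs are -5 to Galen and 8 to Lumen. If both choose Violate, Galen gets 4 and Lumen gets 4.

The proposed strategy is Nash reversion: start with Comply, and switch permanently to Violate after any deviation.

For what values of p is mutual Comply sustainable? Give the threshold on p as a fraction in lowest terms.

Expected continuation weight on next period's payoff is β·p = 5/6·p, which plays the role of the discount factor.
Cooperation requires 5/6·p ≥ (8−5)/(8−4) = 3/4, hence p ≥ 9/10.

9/10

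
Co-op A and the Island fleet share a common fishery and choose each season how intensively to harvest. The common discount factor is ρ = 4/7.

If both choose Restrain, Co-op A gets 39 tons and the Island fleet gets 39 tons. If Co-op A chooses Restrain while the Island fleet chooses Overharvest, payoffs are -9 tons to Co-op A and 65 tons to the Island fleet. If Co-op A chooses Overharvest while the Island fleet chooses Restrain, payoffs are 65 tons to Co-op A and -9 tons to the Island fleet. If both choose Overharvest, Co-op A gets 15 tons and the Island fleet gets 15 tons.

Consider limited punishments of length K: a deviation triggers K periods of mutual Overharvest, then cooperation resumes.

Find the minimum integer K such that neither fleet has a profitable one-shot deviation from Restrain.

Need Σ_{k=1}^{K} ρ^k ≥ (65−39)/(39−15) = 1.0833 at ρ = 4/7.
At K = 2 the sum is 0.8980 < 1.0833; at K = 3 it is 1.0845 ≥ 1.0833.
So the minimum punishment length is K = 3.

3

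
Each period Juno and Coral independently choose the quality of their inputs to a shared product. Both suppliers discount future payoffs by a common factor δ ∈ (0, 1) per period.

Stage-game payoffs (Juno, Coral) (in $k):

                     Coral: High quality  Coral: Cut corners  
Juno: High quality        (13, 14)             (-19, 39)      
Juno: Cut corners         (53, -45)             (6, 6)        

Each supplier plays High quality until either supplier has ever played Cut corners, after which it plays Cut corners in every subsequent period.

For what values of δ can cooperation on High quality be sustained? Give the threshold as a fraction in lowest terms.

Juno: cooperation gives 13 each period; deviation gives 53 once then 6 forever.
  13/(1−δ) ≥ 53 + 6δ/(1−δ) ⇒ δ ≥ 40/47.
Coral: cooperation gives 14 each period; deviation gives 39 once then 6 forever.
  δ ≥ 25/33.
Both must hold, so the binding constraint is Juno's: δ ≥ 40/47.

40/47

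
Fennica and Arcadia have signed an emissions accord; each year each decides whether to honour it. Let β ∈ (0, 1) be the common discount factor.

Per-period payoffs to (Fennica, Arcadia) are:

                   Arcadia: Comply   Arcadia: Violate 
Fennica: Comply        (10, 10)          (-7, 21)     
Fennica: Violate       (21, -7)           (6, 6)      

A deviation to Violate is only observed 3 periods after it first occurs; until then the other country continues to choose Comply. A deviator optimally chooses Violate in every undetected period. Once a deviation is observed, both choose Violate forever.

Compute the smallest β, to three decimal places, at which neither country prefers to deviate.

0.902

A deviator earns 21 for 3 periods, then 6 forever; cooperating earns 10 forever. Multiplying the IC by (1−β):
10 ≥ 21(1−β^3) + 6β^3, so 15·β^3 ≥ 11 and β^3 ≥ 11/15.
β ≥ (11/15)^(1/3) ≈ 0.902.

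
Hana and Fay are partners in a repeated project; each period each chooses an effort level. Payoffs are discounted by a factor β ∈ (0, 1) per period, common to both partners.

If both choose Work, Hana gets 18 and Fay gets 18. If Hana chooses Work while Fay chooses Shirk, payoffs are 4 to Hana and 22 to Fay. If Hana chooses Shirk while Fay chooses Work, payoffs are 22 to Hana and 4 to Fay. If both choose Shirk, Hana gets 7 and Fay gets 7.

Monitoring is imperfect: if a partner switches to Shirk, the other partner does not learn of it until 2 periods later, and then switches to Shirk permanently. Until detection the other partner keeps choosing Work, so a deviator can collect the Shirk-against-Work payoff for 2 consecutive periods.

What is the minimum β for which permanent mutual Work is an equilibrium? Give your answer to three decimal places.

A deviator earns 22 for 2 periods, then 7 forever; cooperating earns 18 forever. Multiplying the IC by (1−β):
18 ≥ 22(1−β^2) + 7β^2, so 15·β^2 ≥ 4 and β^2 ≥ 4/15.
β ≥ (4/15)^(1/2) ≈ 0.516.

0.516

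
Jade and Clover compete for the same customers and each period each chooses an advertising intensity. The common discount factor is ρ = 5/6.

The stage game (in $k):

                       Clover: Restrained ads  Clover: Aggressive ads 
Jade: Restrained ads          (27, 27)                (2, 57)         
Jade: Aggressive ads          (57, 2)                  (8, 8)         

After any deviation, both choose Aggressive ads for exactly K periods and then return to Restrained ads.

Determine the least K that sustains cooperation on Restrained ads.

No profitable deviation requires (27−8)(ρ+…+ρ^K) ≥ 57−27, i.e. ρ+…+ρ^K ≥ 30/19 ≈ 1.5789.
With ρ = 5/6, the partial sums are K=1: 0.8333, K=2: 1.5278, K=3: 2.1065.
K = 3 is the first length at which the sum reaches 1.5789.

3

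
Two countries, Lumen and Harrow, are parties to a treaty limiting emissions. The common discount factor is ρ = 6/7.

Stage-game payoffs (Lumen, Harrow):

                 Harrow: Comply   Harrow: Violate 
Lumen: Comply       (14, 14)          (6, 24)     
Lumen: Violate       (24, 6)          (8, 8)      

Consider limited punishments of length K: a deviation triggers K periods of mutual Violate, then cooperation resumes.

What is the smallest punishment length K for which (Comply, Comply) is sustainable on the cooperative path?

Need Σ_{k=1}^{K} ρ^k ≥ (24−14)/(14−8) = 1.6667 at ρ = 6/7.
At K = 2 the sum is 1.5918 < 1.6667; at K = 3 it is 2.2216 ≥ 1.6667.
So the minimum punishment length is K = 3.

3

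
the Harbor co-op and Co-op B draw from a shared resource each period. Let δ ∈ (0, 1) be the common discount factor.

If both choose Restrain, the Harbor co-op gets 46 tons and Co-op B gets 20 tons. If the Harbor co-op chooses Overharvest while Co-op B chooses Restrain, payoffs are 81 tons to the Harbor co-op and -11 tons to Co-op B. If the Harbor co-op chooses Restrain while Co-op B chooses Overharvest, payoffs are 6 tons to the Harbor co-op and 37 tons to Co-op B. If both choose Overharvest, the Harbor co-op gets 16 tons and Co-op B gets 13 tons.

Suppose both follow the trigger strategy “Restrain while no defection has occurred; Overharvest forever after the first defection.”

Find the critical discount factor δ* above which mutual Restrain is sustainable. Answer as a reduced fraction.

17/24

the Harbor co-op's threshold: (81−46)/(81−16) = 7/13.
Co-op B's threshold: (37−20)/(37−13) = 17/24.
7/13 < 17/24, so Co-op B binds and δ* = 17/24.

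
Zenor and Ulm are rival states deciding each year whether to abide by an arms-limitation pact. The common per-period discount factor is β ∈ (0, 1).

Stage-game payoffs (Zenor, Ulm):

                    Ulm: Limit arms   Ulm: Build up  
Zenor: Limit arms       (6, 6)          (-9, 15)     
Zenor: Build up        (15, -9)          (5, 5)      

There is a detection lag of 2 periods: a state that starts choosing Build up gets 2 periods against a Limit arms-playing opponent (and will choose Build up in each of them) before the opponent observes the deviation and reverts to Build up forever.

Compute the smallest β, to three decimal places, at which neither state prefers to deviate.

0.949

A deviator earns 15 for 2 periods, then 5 forever; cooperating earns 6 forever. Multiplying the IC by (1−β):
6 ≥ 15(1−β^2) + 5β^2, so 10·β^2 ≥ 9 and β^2 ≥ 9/10.
β ≥ (9/10)^(1/2) ≈ 0.949.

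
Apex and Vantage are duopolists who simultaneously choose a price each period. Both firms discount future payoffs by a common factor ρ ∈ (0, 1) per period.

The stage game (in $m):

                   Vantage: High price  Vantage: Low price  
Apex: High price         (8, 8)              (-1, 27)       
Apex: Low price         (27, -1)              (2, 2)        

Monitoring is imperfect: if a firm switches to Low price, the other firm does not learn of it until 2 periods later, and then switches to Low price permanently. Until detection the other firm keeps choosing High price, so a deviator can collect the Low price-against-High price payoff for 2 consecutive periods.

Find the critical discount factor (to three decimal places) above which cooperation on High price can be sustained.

Deviating for the 2 undetected periods gains 27−8 = 19 per period over cooperation, then loses 8−2 = 6 per period forever once punishment starts.
Gain: 19(1 + ρ + … + ρ^1); loss: 6·ρ^2/(1−ρ).
No profitable deviation ⇔ 19(1−ρ^2) ≤ 6·ρ^2, i.e. ρ^2 ≥ 19/(19+6) = 19/25.
Hence ρ ≥ (19/25)^(1/2) ≈ 0.872.

0.872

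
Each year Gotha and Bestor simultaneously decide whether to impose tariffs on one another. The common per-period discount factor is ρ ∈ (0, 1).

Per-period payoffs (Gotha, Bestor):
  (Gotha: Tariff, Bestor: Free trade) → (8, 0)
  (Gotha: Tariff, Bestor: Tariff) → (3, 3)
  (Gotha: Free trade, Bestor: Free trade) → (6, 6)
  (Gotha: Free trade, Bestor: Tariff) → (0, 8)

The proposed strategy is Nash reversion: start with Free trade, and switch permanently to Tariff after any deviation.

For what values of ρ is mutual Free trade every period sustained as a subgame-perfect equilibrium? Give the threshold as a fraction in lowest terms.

2/5

Cooperation forever yields 6 each period: 6/(1−ρ).
Deviating yields 8 once, then 3 forever: 8 + 3ρ/(1−ρ).
No profitable deviation requires 6/(1−ρ) ≥ 8 + 3ρ/(1−ρ).
Multiplying by (1−ρ): 6 ≥ 8(1−ρ) + 3ρ = 8 − 5ρ.
So 5ρ ≥ 2, i.e. ρ ≥ 2/5.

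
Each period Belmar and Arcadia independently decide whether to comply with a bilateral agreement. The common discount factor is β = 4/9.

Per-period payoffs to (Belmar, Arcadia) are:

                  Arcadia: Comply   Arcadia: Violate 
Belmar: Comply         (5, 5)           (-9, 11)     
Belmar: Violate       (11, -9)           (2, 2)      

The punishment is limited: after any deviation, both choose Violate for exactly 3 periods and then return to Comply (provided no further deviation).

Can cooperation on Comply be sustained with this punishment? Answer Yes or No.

No

IC: β+…+β^3 ≥ (11−5)/(5−2) = 2.
At β = 4/9: partial sum = 0.7298 < 2.0000. Cooperation not sustainable.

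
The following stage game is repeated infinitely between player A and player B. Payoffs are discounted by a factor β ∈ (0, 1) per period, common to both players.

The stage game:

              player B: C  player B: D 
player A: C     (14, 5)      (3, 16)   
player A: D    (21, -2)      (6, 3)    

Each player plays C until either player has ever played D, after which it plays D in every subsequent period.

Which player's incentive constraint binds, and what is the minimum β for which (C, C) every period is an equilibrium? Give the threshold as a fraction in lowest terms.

player A's threshold: (21−14)/(21−6) = 7/15.
player B's threshold: (16−5)/(16−3) = 11/13.
7/15 < 11/13, so player B binds and β* = 11/13.

player B; β ≥ 11/13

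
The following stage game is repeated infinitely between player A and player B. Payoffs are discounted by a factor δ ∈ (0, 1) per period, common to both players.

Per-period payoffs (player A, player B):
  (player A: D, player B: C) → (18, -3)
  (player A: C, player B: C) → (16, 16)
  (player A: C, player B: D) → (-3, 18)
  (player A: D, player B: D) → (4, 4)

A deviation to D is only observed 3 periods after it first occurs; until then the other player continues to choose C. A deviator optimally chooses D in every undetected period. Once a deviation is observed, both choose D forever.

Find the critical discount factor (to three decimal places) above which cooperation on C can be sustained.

A deviator earns 18 for 3 periods, then 4 forever; cooperating earns 16 forever. Multiplying the IC by (1−δ):
16 ≥ 18(1−δ^3) + 4δ^3, so 14·δ^3 ≥ 2 and δ^3 ≥ 1/7.
δ ≥ (1/7)^(1/3) ≈ 0.523.

0.523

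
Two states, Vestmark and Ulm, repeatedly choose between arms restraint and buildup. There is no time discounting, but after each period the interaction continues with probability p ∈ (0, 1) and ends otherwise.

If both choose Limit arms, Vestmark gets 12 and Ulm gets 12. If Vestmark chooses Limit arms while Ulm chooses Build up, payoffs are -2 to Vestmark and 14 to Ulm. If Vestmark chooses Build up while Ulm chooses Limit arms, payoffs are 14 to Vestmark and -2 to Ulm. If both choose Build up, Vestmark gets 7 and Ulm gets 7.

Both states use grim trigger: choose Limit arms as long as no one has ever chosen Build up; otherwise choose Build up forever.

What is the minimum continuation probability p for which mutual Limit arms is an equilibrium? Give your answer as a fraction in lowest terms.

2/7

With no time discounting, the continuation probability p plays the role of the discount factor.
Grim-trigger IC: 12/(1−p) ≥ 14 + 7p/(1−p) ⇒ p ≥ (14−12)/(14−7) = 2/7.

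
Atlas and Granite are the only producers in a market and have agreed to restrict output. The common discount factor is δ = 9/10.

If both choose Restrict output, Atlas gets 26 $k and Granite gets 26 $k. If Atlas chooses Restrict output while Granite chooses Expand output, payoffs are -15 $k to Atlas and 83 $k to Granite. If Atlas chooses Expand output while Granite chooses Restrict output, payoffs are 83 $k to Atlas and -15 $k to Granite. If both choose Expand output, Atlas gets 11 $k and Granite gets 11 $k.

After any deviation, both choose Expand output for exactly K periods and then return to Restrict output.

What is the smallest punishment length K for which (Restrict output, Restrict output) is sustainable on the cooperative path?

6

IC: δ(1−δ^K)/(1−δ) ≥ (83−26)/(26−11) = 19/5.
With δ = 9/10: need 1 − δ^K ≥ 19/5·(1−9/10)/(9/10), i.e. δ^K ≤ 0.5778.
Since (9/10)^5 = 0.5905 and (9/10)^6 = 0.5314, the smallest such K is 6.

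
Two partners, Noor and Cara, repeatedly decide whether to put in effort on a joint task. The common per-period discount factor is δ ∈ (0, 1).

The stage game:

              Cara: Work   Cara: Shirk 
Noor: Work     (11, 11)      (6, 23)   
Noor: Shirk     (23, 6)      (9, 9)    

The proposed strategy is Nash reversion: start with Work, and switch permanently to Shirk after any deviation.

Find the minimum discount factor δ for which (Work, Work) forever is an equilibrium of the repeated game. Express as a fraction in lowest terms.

One-period gain from deviating is 23 − 11 = 12. The loss is 11 − 9 = 2 in every subsequent period, with present value 2·δ/(1−δ).
Deviation is unprofitable when 2·δ/(1−δ) ≥ 12, i.e. δ/(1−δ) ≥ 6.
Equivalently δ ≥ 12/(12+2) = 6/7.

6/7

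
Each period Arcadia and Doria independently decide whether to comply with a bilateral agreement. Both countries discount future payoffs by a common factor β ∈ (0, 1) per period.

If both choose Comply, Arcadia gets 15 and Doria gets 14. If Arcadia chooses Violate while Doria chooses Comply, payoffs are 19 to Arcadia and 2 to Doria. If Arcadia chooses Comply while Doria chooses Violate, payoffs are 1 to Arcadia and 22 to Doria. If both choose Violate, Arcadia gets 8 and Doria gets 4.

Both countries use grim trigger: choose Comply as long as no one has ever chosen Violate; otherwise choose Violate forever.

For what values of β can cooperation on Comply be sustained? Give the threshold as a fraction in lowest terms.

4/9

Arcadia: cooperation gives 15 each period; deviation gives 19 once then 8 forever.
  15/(1−β) ≥ 19 + 8β/(1−β) ⇒ β ≥ 4/11.
Doria: cooperation gives 14 each period; deviation gives 22 once then 4 forever.
  β ≥ 8/18 = 4/9.
Both must hold, so the binding constraint is Doria's: β ≥ 4/9.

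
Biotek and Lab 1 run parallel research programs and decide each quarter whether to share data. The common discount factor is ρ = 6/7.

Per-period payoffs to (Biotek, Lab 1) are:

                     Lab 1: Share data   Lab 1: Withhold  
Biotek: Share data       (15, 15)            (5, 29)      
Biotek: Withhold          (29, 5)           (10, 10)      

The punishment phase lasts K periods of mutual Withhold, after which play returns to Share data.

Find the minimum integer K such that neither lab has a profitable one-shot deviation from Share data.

Need Σ_{k=1}^{K} ρ^k ≥ (29−15)/(15−10) = 2.8000 at ρ = 6/7.
At K = 4 the sum is 2.7613 < 2.8000; at K = 5 it is 3.2240 ≥ 2.8000.
So the minimum punishment length is K = 5.

5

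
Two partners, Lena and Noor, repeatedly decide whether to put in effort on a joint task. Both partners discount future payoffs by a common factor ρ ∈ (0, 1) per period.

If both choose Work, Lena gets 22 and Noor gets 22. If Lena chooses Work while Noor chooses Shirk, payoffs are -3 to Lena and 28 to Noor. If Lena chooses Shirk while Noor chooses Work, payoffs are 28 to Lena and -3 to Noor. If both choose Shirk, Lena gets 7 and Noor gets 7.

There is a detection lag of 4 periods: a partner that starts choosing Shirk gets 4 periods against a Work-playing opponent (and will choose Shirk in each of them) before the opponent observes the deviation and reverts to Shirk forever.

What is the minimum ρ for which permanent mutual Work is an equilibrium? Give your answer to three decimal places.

The best deviation is to choose Shirk for all 4 undetected periods, earning 28 each, then 7 forever once detected.
Deviation value: 28(1−ρ^4)/(1−ρ) + 7ρ^4/(1−ρ); cooperation value: 22/(1−ρ).
IC: 22 ≥ 28(1−ρ^4) + 7ρ^4 = 28 − 21ρ^4.
So ρ^4 ≥ 6/21 = 2/7, giving ρ ≥ (2/7)^(1/4) ≈ 0.731.

0.731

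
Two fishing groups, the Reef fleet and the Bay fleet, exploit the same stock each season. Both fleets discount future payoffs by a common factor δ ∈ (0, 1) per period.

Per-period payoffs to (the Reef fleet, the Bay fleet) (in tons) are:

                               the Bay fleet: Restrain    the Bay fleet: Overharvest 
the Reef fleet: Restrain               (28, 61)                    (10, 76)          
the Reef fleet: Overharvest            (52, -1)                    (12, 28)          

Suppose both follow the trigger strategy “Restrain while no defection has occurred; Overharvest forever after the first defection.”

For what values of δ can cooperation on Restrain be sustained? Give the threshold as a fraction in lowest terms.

the Reef fleet: cooperation gives 28 each period; deviation gives 52 once then 12 forever.
  28/(1−δ) ≥ 52 + 12δ/(1−δ) ⇒ δ ≥ 24/40 = 3/5.
the Bay fleet: cooperation gives 61 each period; deviation gives 76 once then 28 forever.
  δ ≥ 15/48 = 5/16.
Both must hold, so the binding constraint is the Reef fleet's: δ ≥ 3/5.

3/5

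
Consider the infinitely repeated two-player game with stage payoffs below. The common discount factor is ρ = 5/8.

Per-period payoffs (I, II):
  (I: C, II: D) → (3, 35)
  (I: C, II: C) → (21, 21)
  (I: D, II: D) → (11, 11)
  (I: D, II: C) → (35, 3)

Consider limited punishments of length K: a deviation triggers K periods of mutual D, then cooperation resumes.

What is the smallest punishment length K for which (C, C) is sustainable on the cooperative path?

4

Need Σ_{k=1}^{K} ρ^k ≥ (35−21)/(21−11) = 1.4000 at ρ = 5/8.
At K = 3 the sum is 1.2598 < 1.4000; at K = 4 it is 1.4124 ≥ 1.4000.
So the minimum punishment length is K = 4.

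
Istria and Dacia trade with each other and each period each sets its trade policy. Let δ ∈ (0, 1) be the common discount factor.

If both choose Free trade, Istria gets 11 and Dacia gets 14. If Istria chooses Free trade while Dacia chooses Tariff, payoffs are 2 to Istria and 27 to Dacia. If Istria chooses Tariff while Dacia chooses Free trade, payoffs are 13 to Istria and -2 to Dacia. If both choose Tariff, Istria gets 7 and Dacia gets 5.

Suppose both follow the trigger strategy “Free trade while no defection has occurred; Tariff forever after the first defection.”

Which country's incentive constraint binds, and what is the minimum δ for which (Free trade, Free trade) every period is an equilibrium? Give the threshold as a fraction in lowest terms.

Dacia; δ ≥ 13/22

Istria's threshold: (13−11)/(13−7) = 1/3.
Dacia's threshold: (27−14)/(27−5) = 13/22.
1/3 < 13/22, so Dacia binds and δ* = 13/22.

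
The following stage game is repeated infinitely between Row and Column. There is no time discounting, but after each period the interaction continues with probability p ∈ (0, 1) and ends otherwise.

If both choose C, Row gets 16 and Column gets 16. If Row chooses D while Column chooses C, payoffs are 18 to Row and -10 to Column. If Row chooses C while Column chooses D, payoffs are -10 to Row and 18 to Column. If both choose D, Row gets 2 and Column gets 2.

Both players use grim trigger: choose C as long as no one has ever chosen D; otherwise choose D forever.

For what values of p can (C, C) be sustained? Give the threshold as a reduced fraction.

With no time discounting, the continuation probability p plays the role of the discount factor.
Grim-trigger IC: 16/(1−p) ≥ 18 + 2p/(1−p) ⇒ p ≥ (18−16)/(18−2) = 1/8.

1/8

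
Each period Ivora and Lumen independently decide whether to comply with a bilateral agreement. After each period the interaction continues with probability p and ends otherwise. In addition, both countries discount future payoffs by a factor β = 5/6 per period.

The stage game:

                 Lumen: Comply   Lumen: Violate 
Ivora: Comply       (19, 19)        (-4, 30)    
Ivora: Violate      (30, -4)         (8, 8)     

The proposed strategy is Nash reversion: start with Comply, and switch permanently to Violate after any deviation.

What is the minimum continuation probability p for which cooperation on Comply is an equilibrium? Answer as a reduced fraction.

Expected continuation weight on next period's payoff is β·p = 5/6·p, which plays the role of the discount factor.
Cooperation requires 5/6·p ≥ (30−19)/(30−8) = 1/2, hence p ≥ 3/5.

3/5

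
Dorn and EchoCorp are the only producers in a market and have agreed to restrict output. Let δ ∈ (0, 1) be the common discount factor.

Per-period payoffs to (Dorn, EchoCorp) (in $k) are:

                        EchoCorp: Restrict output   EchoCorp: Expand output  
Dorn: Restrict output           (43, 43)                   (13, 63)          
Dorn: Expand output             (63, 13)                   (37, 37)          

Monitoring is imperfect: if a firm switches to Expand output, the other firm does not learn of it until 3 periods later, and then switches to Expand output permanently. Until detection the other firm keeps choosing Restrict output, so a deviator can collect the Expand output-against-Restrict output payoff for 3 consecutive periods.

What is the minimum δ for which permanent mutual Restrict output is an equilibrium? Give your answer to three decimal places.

0.916

The best deviation is to choose Expand output for all 3 undetected periods, earning 63 each, then 37 forever once detected.
Deviation value: 63(1−δ^3)/(1−δ) + 37δ^3/(1−δ); cooperation value: 43/(1−δ).
IC: 43 ≥ 63(1−δ^3) + 37δ^3 = 63 − 26δ^3.
So δ^3 ≥ 20/26 = 10/13, giving δ ≥ (10/13)^(1/3) ≈ 0.916.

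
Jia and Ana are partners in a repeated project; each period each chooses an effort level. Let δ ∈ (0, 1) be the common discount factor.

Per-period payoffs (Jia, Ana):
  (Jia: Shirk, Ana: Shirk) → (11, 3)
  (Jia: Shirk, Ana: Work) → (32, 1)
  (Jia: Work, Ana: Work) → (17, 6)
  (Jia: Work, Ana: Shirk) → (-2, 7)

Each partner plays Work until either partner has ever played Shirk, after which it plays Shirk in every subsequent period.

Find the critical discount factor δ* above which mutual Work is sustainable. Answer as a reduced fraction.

Jia: cooperation gives 17 each period; deviation gives 32 once then 11 forever.
  17/(1−δ) ≥ 32 + 11δ/(1−δ) ⇒ δ ≥ 15/21 = 5/7.
Ana: cooperation gives 6 each period; deviation gives 7 once then 3 forever.
  δ ≥ 1/4.
Both must hold, so the binding constraint is Jia's: δ ≥ 5/7.

5/7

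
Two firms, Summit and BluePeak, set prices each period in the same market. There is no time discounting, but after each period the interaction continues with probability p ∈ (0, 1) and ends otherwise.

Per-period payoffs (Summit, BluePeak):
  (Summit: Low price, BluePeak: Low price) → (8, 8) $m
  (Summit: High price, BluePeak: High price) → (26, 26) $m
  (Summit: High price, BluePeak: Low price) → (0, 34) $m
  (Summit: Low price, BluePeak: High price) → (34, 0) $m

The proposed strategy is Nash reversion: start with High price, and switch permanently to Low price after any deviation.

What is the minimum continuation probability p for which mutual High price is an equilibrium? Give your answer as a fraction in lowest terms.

4/13

With no time discounting, the continuation probability p plays the role of the discount factor.
Grim-trigger IC: 26/(1−p) ≥ 34 + 8p/(1−p) ⇒ p ≥ (34−26)/(34−8) = 4/13.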